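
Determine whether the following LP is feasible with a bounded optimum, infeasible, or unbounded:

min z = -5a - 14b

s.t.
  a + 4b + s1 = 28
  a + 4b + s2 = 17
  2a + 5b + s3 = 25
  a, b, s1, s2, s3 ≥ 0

Feasible with a bounded optimal solution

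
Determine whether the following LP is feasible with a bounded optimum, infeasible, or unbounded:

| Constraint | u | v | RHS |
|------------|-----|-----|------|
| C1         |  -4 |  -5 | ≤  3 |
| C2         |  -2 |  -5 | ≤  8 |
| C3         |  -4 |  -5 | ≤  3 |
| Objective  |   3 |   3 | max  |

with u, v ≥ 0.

Unbounded (objective can increase without bound)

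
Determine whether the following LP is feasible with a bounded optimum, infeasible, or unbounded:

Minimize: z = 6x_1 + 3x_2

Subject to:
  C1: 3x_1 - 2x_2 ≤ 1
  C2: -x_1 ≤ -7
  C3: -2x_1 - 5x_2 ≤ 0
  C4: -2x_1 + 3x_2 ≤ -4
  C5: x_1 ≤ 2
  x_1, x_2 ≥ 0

Infeasible (no feasible solution exists)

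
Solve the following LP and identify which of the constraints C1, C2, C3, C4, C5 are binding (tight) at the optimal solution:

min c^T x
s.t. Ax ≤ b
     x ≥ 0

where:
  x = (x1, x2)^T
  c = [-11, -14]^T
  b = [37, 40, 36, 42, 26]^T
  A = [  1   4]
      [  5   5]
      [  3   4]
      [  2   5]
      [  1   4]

At x1 = 2, x2 = 6, compute slack b - a·x for each constraint:
  C1: 37 − 26 = 11  (slack)
  C2: 40 − 40 = 0  (binding)
  C3: 36 − 30 = 6  (slack)
  C4: 42 − 34 = 8  (slack)
  C5: 26 − 26 = 0  (binding)

Optimal: x1 = 2, x2 = 6
Binding: C2, C5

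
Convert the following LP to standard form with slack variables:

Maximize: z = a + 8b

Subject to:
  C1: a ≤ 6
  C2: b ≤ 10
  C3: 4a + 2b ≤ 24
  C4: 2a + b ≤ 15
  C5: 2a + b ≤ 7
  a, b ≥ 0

max z = a + 8b

s.t.
  a + s1 = 6
  b + s2 = 10
  4a + 2b + s3 = 24
  2a + b + s4 = 15
  2a + b + s5 = 7
  a, b, s1, s2, s3, s4, s5 ≥ 0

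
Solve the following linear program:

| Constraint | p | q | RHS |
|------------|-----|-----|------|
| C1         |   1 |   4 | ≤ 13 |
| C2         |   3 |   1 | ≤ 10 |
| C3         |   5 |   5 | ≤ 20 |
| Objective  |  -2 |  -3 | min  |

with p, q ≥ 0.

Evaluate the objective at each vertex of the feasible region:
  z(0, 0) = 0
  z(3.333, 0) = -6.667
  z(3, 1) = -9
  z(1, 3) = -11  ←
  z(0, 3.25) = -9.75
The minimum is at p = 1, q = 3.

p = 1, q = 3, z = -11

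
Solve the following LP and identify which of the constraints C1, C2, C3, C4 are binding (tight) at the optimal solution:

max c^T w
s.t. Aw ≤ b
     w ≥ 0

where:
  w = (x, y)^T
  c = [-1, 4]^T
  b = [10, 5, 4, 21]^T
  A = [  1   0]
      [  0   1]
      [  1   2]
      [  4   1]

At x = 0, y = 2, compute slack b - a·x for each constraint:
  C1: 10 − 0 = 10  (slack)
  C2: 5 − 2 = 3  (slack)
  C3: 4 − 4 = 0  (binding)
  C4: 21 − 2 = 19  (slack)

Optimal: x = 0, y = 2
Binding: C3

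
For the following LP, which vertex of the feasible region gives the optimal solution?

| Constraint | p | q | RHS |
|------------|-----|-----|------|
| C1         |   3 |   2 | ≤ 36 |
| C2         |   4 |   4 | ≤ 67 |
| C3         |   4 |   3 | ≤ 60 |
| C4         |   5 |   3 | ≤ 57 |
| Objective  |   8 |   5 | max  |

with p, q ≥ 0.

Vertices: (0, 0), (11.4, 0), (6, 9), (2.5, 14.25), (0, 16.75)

Evaluate the objective at each vertex of the feasible region:
  z(0, 0) = 0
  z(11.4, 0) = 91.2
  z(6, 9) = 93  ←
  z(2.5, 14.25) = 91.25
  z(0, 16.75) = 83.75
The maximum is at p = 6, q = 9.

(6, 9)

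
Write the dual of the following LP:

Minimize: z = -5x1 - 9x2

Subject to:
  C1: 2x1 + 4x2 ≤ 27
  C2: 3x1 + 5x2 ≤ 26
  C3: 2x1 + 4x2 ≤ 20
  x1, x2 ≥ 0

Primal min cᵀx s.t. Ax ≤ b, x ≥ 0  →  Dual max −bᵀy s.t. Aᵀy ≥ −c, y ≥ 0.

Maximize: z = -27y1 - 26y2 - 20y3

Subject to:
  2y1 + 3y2 + 2y3 ≥ 5
  4y1 + 5y2 + 4y3 ≥ 9
  y1, y2, y3 ≥ 0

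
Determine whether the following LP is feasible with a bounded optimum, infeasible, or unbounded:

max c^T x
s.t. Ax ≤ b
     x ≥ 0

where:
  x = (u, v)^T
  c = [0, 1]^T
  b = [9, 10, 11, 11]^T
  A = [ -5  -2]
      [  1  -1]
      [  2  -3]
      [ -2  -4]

Unbounded (objective can increase without bound)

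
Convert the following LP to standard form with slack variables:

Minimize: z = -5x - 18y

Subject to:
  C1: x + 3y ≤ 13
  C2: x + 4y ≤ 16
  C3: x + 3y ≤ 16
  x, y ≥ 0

min z = -5x - 18y

s.t.
  x + 3y + s1 = 13
  x + 4y + s2 = 16
  x + 3y + s3 = 16
  x, y, s1, s2, s3 ≥ 0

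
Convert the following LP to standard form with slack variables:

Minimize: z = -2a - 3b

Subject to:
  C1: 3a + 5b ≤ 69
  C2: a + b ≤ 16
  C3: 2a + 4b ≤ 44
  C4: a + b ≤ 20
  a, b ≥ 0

min z = -2a - 3b

s.t.
  3a + 5b + s1 = 69
  a + b + s2 = 16
  2a + 4b + s3 = 44
  a + b + s4 = 20
  a, b, s1, s2, s3, s4 ≥ 0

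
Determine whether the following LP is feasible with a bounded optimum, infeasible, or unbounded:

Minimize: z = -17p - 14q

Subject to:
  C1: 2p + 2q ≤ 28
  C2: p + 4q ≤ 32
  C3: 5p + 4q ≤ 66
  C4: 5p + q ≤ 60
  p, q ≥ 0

Feasible with a bounded optimal solution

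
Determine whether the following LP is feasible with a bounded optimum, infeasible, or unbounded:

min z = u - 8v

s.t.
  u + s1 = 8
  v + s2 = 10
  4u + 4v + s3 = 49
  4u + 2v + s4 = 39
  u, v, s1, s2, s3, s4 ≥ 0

Feasible with a bounded optimal solution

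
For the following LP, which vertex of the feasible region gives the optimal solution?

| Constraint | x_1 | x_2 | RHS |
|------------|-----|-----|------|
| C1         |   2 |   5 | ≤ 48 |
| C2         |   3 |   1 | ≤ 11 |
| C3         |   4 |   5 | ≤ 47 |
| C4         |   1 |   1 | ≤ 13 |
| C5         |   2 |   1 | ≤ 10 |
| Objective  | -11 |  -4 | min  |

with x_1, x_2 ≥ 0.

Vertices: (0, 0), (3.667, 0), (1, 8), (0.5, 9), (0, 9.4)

Evaluate the objective at each vertex of the feasible region:
  z(0, 0) = 0
  z(3.667, 0) = -40.33
  z(1, 8) = -43  ←
  z(0.5, 9) = -41.5
  z(0, 9.4) = -37.6
The minimum is at x_1 = 1, x_2 = 8.

(1, 8)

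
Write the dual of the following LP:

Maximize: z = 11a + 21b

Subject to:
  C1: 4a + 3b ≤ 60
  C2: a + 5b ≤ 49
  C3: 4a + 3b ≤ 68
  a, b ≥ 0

Primal max cᵀx s.t. Ax ≤ b, x ≥ 0  →  Dual min bᵀy s.t. Aᵀy ≥ c, y ≥ 0.

Minimize: z = 60y1 + 49y2 + 68y3

Subject to:
  4y1 + y2 + 4y3 ≥ 11
  3y1 + 5y2 + 3y3 ≥ 21
  y1, y2, y3 ≥ 0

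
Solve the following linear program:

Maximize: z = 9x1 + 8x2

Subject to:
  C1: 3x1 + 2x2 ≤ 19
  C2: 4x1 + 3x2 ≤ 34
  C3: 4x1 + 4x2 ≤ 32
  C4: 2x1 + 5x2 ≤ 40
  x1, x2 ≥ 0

Evaluate the objective at each vertex of the feasible region:
  z(0, 0) = 0
  z(6.333, 0) = 57
  z(3, 5) = 67  ←
  z(0, 8) = 64
The maximum is at x1 = 3, x2 = 5.

x1 = 3, x2 = 5, z = 67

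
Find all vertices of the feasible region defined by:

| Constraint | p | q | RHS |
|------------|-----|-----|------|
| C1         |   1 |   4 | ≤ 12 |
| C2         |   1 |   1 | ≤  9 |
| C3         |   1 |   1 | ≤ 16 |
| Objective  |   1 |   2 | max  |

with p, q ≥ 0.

(0, 0), (9, 0), (8, 1), (0, 3)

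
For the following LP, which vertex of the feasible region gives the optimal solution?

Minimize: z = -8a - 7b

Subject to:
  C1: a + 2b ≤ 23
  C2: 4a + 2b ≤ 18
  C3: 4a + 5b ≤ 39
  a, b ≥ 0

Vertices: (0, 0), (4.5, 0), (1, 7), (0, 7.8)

Evaluate the objective at each vertex of the feasible region:
  z(0, 0) = 0
  z(4.5, 0) = -36
  z(1, 7) = -57  ←
  z(0, 7.8) = -54.6
The minimum is at a = 1, b = 7.

(1, 7)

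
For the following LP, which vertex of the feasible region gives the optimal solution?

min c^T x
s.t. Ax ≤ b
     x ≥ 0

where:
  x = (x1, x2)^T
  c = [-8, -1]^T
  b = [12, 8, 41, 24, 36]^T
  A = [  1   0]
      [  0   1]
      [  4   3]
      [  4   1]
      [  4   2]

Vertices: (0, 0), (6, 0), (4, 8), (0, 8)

Evaluate the objective at each vertex of the feasible region:
  z(0, 0) = 0
  z(6, 0) = -48  ←
  z(4, 8) = -40
  z(0, 8) = -8
The minimum is at x1 = 6, x2 = 0.

(6, 0)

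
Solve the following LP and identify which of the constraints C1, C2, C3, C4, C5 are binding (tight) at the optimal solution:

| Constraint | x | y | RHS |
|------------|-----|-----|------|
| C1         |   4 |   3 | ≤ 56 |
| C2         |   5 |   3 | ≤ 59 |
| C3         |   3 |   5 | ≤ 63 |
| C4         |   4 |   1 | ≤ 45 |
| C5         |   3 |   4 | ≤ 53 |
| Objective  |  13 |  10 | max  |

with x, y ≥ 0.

At x = 7, y = 8, compute slack b - a·x for each constraint:
  C1: 56 − 52 = 4  (slack)
  C2: 59 − 59 = 0  (binding)
  C3: 63 − 61 = 2  (slack)
  C4: 45 − 36 = 9  (slack)
  C5: 53 − 53 = 0  (binding)

Optimal: x = 7, y = 8
Binding: C2, C5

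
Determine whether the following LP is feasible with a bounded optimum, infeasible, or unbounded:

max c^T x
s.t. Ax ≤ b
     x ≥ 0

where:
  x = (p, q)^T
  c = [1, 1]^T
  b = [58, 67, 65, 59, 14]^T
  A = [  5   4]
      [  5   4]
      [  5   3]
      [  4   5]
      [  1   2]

Feasible with a bounded optimal solution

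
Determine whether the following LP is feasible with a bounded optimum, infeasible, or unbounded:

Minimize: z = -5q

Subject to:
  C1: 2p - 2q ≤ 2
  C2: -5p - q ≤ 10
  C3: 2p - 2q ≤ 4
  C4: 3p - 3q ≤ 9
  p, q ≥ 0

Unbounded (objective can decrease without bound)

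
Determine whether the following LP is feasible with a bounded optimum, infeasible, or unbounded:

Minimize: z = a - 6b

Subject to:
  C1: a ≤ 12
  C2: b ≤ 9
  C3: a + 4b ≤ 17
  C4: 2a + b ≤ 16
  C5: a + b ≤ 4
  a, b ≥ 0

Feasible with a bounded optimal solution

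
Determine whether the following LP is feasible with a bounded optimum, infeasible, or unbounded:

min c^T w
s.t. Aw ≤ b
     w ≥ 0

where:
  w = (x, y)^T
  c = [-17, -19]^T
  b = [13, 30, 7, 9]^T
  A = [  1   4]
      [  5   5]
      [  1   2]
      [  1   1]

Feasible with a bounded optimal solution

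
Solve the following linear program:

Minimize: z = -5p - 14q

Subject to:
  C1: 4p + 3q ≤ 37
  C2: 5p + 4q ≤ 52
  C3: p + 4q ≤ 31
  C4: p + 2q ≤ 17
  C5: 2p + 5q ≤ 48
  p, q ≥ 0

Evaluate the objective at each vertex of the feasible region:
  z(0, 0) = 0
  z(9.25, 0) = -46.25
  z(4.6, 6.2) = -109.8
  z(3, 7) = -113  ←
  z(0, 7.75) = -108.5
The minimum is at p = 3, q = 7.

p = 3, q = 7, z = -113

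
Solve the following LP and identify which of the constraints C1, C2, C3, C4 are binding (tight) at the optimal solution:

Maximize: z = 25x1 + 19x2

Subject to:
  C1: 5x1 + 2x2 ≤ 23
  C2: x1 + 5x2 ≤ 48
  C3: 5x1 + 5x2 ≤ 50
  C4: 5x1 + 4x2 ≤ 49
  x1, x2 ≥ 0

At x1 = 1, x2 = 9, compute slack b - a·x for each constraint:
  C1: 23 − 23 = 0  (binding)
  C2: 48 − 46 = 2  (slack)
  C3: 50 − 50 = 0  (binding)
  C4: 49 − 41 = 8  (slack)

Optimal: x1 = 1, x2 = 9
Binding: C1, C3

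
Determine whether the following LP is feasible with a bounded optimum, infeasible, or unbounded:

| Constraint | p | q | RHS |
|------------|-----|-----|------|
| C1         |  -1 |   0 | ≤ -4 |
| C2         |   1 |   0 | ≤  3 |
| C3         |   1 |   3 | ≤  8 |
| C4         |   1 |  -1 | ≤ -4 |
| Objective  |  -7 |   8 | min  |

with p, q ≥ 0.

Infeasible (no feasible solution exists)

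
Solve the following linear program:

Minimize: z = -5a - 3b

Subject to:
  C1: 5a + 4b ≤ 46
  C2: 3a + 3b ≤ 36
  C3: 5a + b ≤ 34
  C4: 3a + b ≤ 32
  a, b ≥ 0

Evaluate the objective at each vertex of the feasible region:
  z(0, 0) = 0
  z(6.8, 0) = -34
  z(6, 4) = -42  ←
  z(0, 11.5) = -34.5
The minimum is at a = 6, b = 4.

a = 6, b = 4, z = -42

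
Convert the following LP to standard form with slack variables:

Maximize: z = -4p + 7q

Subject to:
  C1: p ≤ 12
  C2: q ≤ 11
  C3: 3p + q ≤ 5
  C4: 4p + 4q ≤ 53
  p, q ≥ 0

max z = -4p + 7q

s.t.
  p + s1 = 12
  q + s2 = 11
  3p + q + s3 = 5
  4p + 4q + s4 = 53
  p, q, s1, s2, s3, s4 ≥ 0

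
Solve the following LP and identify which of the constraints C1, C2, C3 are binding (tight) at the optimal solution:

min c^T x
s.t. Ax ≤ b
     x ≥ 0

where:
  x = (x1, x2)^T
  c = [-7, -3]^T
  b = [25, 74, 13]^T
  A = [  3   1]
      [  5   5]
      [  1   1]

At x1 = 6, x2 = 7, compute slack b - a·x for each constraint:
  C1: 25 − 25 = 0  (binding)
  C2: 74 − 65 = 9  (slack)
  C3: 13 − 13 = 0  (binding)

Optimal: x1 = 6, x2 = 7
Binding: C1, C3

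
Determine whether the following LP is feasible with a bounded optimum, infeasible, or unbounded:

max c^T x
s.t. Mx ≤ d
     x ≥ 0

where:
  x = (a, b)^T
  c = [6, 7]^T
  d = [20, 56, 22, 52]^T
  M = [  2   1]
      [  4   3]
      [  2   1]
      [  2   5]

Feasible with a bounded optimal solution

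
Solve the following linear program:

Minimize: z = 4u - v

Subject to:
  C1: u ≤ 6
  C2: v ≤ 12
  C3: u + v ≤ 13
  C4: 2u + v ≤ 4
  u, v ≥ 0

Evaluate the objective at each vertex of the feasible region:
  z(0, 0) = 0
  z(2, 0) = 8
  z(0, 4) = -4  ←
The minimum is at u = 0, v = 4.

u = 0, v = 4, z = -4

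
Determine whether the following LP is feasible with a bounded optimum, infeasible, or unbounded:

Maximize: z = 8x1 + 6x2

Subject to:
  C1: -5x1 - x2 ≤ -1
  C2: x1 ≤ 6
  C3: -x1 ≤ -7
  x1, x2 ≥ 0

Infeasible (no feasible solution exists)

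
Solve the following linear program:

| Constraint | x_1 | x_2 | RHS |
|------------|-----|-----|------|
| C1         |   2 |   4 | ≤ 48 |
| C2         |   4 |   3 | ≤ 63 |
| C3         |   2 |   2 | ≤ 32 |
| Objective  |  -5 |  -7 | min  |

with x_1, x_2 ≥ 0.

Evaluate the objective at each vertex of the feasible region:
  z(0, 0) = 0
  z(15.75, 0) = -78.75
  z(15, 1) = -82
  z(8, 8) = -96  ←
  z(0, 12) = -84
The minimum is at x_1 = 8, x_2 = 8.

x_1 = 8, x_2 = 8, z = -96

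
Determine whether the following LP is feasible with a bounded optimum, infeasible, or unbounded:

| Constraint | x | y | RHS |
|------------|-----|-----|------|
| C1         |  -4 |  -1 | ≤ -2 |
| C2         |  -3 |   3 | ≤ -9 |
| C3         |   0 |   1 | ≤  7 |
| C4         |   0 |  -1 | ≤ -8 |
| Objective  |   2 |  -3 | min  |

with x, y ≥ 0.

Infeasible (no feasible solution exists)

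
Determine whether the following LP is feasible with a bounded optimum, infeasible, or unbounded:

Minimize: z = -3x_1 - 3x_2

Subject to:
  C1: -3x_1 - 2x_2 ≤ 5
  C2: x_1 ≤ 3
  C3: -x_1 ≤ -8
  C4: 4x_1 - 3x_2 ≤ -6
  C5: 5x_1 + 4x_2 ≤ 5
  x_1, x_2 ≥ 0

Infeasible (no feasible solution exists)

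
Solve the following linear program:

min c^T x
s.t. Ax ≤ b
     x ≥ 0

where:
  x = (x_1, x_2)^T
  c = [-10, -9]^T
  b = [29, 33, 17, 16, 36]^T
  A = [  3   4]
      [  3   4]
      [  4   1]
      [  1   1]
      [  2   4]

Evaluate the objective at each vertex of the feasible region:
  z(0, 0) = 0
  z(4.25, 0) = -42.5
  z(3, 5) = -75  ←
  z(0, 7.25) = -65.25
The minimum is at x_1 = 3, x_2 = 5.

x_1 = 3, x_2 = 5, z = -75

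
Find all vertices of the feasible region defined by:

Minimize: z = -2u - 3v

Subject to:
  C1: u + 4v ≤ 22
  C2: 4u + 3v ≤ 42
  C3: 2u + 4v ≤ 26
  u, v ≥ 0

(0, 0), (10.5, 0), (9, 2), (4, 4.5), (0, 5.5)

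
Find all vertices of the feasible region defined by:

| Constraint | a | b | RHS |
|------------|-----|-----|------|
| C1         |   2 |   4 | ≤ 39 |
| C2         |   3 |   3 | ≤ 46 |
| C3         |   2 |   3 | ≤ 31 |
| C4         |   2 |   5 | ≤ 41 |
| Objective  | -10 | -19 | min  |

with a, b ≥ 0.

(0, 0), (15.33, 0), (15, 0.3333), (8, 5), (0, 8.2)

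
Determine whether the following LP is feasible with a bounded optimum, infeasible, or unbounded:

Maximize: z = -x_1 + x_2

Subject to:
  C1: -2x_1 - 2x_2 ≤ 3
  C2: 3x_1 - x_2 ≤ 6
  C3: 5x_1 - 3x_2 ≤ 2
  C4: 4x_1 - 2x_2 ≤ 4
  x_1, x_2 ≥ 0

Unbounded (objective can increase without bound)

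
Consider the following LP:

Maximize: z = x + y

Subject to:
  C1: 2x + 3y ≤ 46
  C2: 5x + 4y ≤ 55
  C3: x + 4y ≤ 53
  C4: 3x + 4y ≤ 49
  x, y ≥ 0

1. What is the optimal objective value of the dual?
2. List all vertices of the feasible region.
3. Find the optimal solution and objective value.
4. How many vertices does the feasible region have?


1. 13
2. (0, 0), (11, 0), (3, 10), (0, 12.25)
3. x = 3, y = 10, z = 13
4. 4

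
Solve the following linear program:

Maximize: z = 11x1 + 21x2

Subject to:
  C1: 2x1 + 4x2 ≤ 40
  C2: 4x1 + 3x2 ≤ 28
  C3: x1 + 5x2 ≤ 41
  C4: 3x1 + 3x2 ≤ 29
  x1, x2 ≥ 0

Evaluate the objective at each vertex of the feasible region:
  z(0, 0) = 0
  z(7, 0) = 77
  z(1, 8) = 179  ←
  z(0, 8.2) = 172.2
The maximum is at x1 = 1, x2 = 8.

x1 = 1, x2 = 8, z = 179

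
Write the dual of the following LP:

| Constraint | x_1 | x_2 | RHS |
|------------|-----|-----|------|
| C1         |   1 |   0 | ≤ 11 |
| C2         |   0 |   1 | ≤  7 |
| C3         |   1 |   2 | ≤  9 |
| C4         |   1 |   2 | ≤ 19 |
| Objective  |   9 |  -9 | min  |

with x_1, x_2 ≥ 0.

Primal min cᵀx s.t. Ax ≤ b, x ≥ 0  →  Dual max −bᵀy s.t. Aᵀy ≥ −c, y ≥ 0.

Maximize: z = -11y1 - 7y2 - 9y3 - 19y4

Subject to:
  y1 + y3 + y4 ≥ -9
  y2 + 2y3 + 2y4 ≥ 9
  y1, y2, y3, y4 ≥ 0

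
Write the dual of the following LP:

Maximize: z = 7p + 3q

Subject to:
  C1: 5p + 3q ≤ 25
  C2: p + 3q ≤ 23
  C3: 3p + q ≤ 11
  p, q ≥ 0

Primal max cᵀx s.t. Ax ≤ b, x ≥ 0  →  Dual min bᵀy s.t. Aᵀy ≥ c, y ≥ 0.

Minimize: z = 25y1 + 23y2 + 11y3

Subject to:
  5y1 + y2 + 3y3 ≥ 7
  3y1 + 3y2 + y3 ≥ 3
  y1, y2, y3 ≥ 0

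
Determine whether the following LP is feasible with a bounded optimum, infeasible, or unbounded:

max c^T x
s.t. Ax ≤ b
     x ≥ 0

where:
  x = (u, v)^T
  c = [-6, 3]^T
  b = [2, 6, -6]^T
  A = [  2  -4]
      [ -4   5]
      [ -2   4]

Infeasible (no feasible solution exists)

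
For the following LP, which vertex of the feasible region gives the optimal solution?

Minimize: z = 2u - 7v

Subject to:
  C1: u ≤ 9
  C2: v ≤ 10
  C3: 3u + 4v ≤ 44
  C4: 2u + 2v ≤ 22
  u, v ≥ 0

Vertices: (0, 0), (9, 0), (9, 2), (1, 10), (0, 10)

Evaluate the objective at each vertex of the feasible region:
  z(0, 0) = 0
  z(9, 0) = 18
  z(9, 2) = 4
  z(1, 10) = -68
  z(0, 10) = -70  ←
The minimum is at u = 0, v = 10.

(0, 10)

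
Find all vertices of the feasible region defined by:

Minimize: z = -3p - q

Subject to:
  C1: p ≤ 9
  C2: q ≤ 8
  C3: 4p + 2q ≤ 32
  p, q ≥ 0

(0, 0), (8, 0), (4, 8), (0, 8)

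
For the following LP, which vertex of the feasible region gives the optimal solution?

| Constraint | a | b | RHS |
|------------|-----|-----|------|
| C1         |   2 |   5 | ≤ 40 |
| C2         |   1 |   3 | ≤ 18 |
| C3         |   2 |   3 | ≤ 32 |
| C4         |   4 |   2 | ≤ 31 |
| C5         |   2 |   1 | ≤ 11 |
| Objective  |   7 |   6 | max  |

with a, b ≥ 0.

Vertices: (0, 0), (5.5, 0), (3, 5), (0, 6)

Evaluate the objective at each vertex of the feasible region:
  z(0, 0) = 0
  z(5.5, 0) = 38.5
  z(3, 5) = 51  ←
  z(0, 6) = 36
The maximum is at a = 3, b = 5.

(3, 5)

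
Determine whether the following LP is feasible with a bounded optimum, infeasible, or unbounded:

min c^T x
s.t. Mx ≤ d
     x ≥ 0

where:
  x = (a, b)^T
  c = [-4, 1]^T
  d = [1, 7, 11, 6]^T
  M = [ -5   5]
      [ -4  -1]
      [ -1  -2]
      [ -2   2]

Unbounded (objective can decrease without bound)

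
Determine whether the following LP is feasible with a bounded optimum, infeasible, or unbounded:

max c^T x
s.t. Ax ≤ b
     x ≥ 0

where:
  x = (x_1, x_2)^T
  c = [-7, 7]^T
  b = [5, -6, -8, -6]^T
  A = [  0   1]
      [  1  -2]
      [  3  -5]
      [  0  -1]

Infeasible (no feasible solution exists)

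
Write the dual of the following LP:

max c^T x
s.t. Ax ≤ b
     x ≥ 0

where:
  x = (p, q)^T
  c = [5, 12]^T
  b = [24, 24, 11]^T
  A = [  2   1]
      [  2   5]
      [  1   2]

Primal max cᵀx s.t. Ax ≤ b, x ≥ 0  →  Dual min bᵀy s.t. Aᵀy ≥ c, y ≥ 0.

Minimize: z = 24y1 + 24y2 + 11y3

Subject to:
  2y1 + 2y2 + y3 ≥ 5
  y1 + 5y2 + 2y3 ≥ 12
  y1, y2, y3 ≥ 0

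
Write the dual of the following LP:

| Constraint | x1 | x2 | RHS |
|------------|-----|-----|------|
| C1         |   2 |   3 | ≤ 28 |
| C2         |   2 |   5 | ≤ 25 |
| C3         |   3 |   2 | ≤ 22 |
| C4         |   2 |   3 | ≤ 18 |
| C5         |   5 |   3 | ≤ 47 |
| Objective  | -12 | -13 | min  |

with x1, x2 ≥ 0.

Primal min cᵀx s.t. Ax ≤ b, x ≥ 0  →  Dual max −bᵀy s.t. Aᵀy ≥ −c, y ≥ 0.

Maximize: z = -28y1 - 25y2 - 22y3 - 18y4 - 47y5

Subject to:
  2y1 + 2y2 + 3y3 + 2y4 + 5y5 ≥ 12
  3y1 + 5y2 + 2y3 + 3y4 + 3y5 ≥ 13
  y1, y2, y3, y4, y5 ≥ 0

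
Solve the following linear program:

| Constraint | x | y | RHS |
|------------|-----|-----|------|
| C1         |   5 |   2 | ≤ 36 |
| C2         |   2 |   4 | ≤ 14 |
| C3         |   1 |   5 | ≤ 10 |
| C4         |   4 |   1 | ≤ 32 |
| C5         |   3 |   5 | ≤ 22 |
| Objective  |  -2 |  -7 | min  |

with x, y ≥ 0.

Evaluate the objective at each vertex of the feasible region:
  z(0, 0) = 0
  z(7, 0) = -14
  z(5, 1) = -17  ←
  z(0, 2) = -14
The minimum is at x = 5, y = 1.

x = 5, y = 1, z = -17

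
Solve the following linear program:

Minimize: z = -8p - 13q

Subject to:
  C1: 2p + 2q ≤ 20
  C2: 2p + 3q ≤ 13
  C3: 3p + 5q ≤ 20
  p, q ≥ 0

Evaluate the objective at each vertex of the feasible region:
  z(0, 0) = 0
  z(6.5, 0) = -52
  z(5, 1) = -53  ←
  z(0, 4) = -52
The minimum is at p = 5, q = 1.

p = 5, q = 1, z = -53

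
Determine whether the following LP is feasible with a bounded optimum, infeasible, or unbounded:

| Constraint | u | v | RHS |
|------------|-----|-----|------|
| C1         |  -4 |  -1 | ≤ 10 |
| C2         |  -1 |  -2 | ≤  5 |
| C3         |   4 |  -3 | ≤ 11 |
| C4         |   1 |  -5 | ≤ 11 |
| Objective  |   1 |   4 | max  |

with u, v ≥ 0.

Unbounded (objective can increase without bound)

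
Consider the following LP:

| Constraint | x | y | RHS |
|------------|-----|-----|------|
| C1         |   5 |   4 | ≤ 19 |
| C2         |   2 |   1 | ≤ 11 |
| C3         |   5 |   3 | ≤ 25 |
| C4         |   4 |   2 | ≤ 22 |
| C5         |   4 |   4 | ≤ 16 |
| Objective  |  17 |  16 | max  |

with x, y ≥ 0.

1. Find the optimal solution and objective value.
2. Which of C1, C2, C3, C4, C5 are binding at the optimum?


1. x = 3, y = 1, z = 67
2. C1, C5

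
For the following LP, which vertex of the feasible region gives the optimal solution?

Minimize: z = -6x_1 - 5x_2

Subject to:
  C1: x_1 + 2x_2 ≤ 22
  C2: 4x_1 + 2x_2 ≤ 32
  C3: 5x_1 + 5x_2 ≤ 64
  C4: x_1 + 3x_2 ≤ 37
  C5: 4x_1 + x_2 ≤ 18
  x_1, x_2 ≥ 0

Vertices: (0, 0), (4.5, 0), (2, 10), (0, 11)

Evaluate the objective at each vertex of the feasible region:
  z(0, 0) = 0
  z(4.5, 0) = -27
  z(2, 10) = -62  ←
  z(0, 11) = -55
The minimum is at x_1 = 2, x_2 = 10.

(2, 10)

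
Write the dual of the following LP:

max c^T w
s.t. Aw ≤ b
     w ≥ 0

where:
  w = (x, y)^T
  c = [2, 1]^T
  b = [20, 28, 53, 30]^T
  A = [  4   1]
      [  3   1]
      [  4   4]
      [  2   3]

Primal max cᵀx s.t. Ax ≤ b, x ≥ 0  →  Dual min bᵀy s.t. Aᵀy ≥ c, y ≥ 0.

Minimize: z = 20y1 + 28y2 + 53y3 + 30y4

Subject to:
  4y1 + 3y2 + 4y3 + 2y4 ≥ 2
  y1 + y2 + 4y3 + 3y4 ≥ 1
  y1, y2, y3, y4 ≥ 0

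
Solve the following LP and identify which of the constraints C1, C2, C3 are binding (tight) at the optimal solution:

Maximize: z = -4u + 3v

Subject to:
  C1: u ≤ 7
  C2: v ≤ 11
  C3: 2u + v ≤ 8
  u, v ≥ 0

At u = 0, v = 8, compute slack b - a·x for each constraint:
  C1: 7 − 0 = 7  (slack)
  C2: 11 − 8 = 3  (slack)
  C3: 8 − 8 = 0  (binding)

Optimal: u = 0, v = 8
Binding: C3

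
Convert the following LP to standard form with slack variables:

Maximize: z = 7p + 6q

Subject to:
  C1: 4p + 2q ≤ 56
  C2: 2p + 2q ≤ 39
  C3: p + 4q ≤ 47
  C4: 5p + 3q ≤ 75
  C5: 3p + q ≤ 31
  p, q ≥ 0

max z = 7p + 6q

s.t.
  4p + 2q + s1 = 56
  2p + 2q + s2 = 39
  p + 4q + s3 = 47
  5p + 3q + s4 = 75
  3p + q + s5 = 31
  p, q, s1, s2, s3, s4, s5 ≥ 0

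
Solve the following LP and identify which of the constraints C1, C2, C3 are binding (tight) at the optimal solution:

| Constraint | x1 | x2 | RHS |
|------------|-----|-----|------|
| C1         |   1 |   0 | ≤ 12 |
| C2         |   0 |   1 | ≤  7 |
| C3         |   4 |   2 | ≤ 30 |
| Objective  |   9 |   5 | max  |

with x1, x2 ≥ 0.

At x1 = 4, x2 = 7, compute slack b - a·x for each constraint:
  C1: 12 − 4 = 8  (slack)
  C2: 7 − 7 = 0  (binding)
  C3: 30 − 30 = 0  (binding)

Optimal: x1 = 4, x2 = 7
Binding: C2, C3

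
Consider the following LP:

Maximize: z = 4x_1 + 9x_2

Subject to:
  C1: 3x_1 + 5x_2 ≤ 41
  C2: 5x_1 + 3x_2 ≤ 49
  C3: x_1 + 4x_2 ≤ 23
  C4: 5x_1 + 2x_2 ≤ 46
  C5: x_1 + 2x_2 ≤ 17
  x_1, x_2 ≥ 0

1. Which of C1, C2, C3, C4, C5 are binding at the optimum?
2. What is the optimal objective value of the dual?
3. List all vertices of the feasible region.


1. C1, C3
2. 64
3. (0, 0), (9.2, 0), (8, 3), (7.625, 3.625), (7, 4), (0, 5.75)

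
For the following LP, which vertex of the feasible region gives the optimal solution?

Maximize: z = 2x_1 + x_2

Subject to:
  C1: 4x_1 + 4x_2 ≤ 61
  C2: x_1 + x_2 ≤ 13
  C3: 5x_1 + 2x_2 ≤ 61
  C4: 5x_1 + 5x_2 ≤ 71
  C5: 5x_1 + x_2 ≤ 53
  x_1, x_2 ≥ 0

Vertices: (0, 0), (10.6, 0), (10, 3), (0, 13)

Evaluate the objective at each vertex of the feasible region:
  z(0, 0) = 0
  z(10.6, 0) = 21.2
  z(10, 3) = 23  ←
  z(0, 13) = 13
The maximum is at x_1 = 10, x_2 = 3.

(10, 3)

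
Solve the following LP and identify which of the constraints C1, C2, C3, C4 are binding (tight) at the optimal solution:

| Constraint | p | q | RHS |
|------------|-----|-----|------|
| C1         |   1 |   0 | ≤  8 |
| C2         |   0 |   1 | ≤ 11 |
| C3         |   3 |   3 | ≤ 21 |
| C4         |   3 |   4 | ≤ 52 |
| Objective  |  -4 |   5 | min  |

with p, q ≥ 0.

At p = 7, q = 0, compute slack b - a·x for each constraint:
  C1: 8 − 7 = 1  (slack)
  C2: 11 − 0 = 11  (slack)
  C3: 21 − 21 = 0  (binding)
  C4: 52 − 21 = 31  (slack)

Optimal: p = 7, q = 0
Binding: C3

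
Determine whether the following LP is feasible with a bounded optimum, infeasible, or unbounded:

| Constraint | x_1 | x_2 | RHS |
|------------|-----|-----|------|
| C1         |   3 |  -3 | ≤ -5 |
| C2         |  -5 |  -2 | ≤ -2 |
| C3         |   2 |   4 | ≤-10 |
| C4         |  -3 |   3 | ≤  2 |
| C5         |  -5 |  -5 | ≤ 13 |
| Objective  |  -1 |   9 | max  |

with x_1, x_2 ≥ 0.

Infeasible (no feasible solution exists)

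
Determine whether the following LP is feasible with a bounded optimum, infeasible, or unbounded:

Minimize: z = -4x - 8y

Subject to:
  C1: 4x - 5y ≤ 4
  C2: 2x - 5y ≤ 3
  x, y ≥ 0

Unbounded (objective can decrease without bound)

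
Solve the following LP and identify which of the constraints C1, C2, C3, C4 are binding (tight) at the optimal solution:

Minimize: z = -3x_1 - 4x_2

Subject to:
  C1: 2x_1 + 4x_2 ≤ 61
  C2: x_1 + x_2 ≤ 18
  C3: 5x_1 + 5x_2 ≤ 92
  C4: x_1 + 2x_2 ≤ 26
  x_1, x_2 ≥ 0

At x_1 = 10, x_2 = 8, compute slack b - a·x for each constraint:
  C1: 61 − 52 = 9  (slack)
  C2: 18 − 18 = 0  (binding)
  C3: 92 − 90 = 2  (slack)
  C4: 26 − 26 = 0  (binding)

Optimal: x_1 = 10, x_2 = 8
Binding: C2, C4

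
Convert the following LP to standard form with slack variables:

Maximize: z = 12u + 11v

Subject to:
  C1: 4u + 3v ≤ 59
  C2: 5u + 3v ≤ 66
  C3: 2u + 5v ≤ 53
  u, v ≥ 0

max z = 12u + 11v

s.t.
  4u + 3v + s1 = 59
  5u + 3v + s2 = 66
  2u + 5v + s3 = 53
  u, v, s1, s2, s3 ≥ 0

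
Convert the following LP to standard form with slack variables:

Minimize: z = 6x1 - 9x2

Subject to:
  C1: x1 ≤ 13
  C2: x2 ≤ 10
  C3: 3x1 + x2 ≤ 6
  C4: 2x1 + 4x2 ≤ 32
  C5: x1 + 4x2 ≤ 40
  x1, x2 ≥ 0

min z = 6x1 - 9x2

s.t.
  x1 + s1 = 13
  x2 + s2 = 10
  3x1 + x2 + s3 = 6
  2x1 + 4x2 + s4 = 32
  x1 + 4x2 + s5 = 40
  x1, x2, s1, s2, s3, s4, s5 ≥ 0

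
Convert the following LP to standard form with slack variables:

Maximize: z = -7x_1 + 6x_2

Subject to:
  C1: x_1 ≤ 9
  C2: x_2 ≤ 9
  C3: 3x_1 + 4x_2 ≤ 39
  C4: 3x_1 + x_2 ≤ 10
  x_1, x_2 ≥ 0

max z = -7x_1 + 6x_2

s.t.
  x_1 + s1 = 9
  x_2 + s2 = 9
  3x_1 + 4x_2 + s3 = 39
  3x_1 + x_2 + s4 = 10
  x_1, x_2, s1, s2, s3, s4 ≥ 0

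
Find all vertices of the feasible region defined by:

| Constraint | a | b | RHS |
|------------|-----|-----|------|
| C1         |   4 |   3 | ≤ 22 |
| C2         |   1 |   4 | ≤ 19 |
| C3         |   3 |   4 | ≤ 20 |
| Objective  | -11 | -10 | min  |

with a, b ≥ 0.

(0, 0), (5.5, 0), (4, 2), (0.5, 4.625), (0, 4.75)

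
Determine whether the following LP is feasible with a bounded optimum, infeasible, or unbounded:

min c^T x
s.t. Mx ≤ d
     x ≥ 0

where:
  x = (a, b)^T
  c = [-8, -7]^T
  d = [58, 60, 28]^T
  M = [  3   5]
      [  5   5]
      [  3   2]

Feasible with a bounded optimal solution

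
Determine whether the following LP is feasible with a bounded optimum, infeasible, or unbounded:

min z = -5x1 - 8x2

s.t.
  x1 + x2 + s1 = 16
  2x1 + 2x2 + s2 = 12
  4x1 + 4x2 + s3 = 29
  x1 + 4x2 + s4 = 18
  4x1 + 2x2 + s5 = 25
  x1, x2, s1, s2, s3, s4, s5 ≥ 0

Feasible with a bounded optimal solution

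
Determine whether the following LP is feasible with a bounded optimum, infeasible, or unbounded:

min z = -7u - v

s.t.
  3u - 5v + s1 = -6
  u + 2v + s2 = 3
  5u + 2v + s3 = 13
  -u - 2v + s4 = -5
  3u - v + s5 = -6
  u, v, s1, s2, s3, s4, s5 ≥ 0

Infeasible (no feasible solution exists)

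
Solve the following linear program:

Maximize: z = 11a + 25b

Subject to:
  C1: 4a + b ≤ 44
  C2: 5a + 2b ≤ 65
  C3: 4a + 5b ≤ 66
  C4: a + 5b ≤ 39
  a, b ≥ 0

Evaluate the objective at each vertex of the feasible region:
  z(0, 0) = 0
  z(11, 0) = 121
  z(9.625, 5.5) = 243.4
  z(9, 6) = 249  ←
  z(0, 7.8) = 195
The maximum is at a = 9, b = 6.

a = 9, b = 6, z = 249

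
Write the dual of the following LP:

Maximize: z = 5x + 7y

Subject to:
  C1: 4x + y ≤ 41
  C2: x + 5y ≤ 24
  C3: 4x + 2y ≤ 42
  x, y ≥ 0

Primal max cᵀx s.t. Ax ≤ b, x ≥ 0  →  Dual min bᵀy s.t. Aᵀy ≥ c, y ≥ 0.

Minimize: z = 41y1 + 24y2 + 42y3

Subject to:
  4y1 + y2 + 4y3 ≥ 5
  y1 + 5y2 + 2y3 ≥ 7
  y1, y2, y3 ≥ 0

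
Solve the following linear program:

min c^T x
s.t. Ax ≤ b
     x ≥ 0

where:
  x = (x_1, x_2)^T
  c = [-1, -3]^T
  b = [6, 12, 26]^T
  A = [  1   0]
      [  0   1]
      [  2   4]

Evaluate the objective at each vertex of the feasible region:
  z(0, 0) = 0
  z(6, 0) = -6
  z(6, 3.5) = -16.5
  z(0, 6.5) = -19.5  ←
The minimum is at x_1 = 0, x_2 = 6.5.

x_1 = 0, x_2 = 6.5, z = -19.5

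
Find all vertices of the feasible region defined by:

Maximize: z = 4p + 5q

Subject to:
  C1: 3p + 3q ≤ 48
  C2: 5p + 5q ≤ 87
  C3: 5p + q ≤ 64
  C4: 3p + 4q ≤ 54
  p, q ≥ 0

(0, 0), (12.8, 0), (12, 4), (10, 6), (0, 13.5)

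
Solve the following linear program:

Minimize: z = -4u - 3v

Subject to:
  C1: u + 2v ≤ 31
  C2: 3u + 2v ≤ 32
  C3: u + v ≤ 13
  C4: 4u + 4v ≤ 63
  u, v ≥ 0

Evaluate the objective at each vertex of the feasible region:
  z(0, 0) = 0
  z(10.67, 0) = -42.67
  z(6, 7) = -45  ←
  z(0, 13) = -39
The minimum is at u = 6, v = 7.

u = 6, v = 7, z = -45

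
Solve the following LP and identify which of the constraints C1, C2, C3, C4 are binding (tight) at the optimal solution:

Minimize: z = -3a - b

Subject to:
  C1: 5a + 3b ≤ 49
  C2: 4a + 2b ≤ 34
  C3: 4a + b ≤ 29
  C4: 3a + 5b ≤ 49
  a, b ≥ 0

At a = 6, b = 5, compute slack b - a·x for each constraint:
  C1: 49 − 45 = 4  (slack)
  C2: 34 − 34 = 0  (binding)
  C3: 29 − 29 = 0  (binding)
  C4: 49 − 43 = 6  (slack)

Optimal: a = 6, b = 5
Binding: C2, C3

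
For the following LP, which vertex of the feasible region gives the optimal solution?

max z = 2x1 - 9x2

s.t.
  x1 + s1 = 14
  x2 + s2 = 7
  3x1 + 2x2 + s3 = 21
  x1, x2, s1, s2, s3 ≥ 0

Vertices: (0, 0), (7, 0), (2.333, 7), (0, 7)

Evaluate the objective at each vertex of the feasible region:
  z(0, 0) = 0
  z(7, 0) = 14  ←
  z(2.333, 7) = -58.33
  z(0, 7) = -63
The maximum is at x1 = 7, x2 = 0.

(7, 0)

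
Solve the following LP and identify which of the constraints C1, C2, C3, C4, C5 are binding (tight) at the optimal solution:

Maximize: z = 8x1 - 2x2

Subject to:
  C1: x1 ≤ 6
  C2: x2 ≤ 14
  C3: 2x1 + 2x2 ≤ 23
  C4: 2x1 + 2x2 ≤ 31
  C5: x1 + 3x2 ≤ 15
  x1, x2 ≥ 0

At x1 = 6, x2 = 0, compute slack b - a·x for each constraint:
  C1: 6 − 6 = 0  (binding)
  C2: 14 − 0 = 14  (slack)
  C3: 23 − 12 = 11  (slack)
  C4: 31 − 12 = 19  (slack)
  C5: 15 − 6 = 9  (slack)

Optimal: x1 = 6, x2 = 0
Binding: C1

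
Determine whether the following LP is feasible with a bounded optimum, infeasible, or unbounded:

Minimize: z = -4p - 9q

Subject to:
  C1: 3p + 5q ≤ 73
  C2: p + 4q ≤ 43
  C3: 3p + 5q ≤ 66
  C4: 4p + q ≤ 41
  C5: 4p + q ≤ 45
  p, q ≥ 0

Feasible with a bounded optimal solution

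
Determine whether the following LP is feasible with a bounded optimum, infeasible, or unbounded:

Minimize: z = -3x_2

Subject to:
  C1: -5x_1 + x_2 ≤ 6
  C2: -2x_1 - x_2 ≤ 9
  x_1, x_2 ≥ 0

Unbounded (objective can decrease without bound)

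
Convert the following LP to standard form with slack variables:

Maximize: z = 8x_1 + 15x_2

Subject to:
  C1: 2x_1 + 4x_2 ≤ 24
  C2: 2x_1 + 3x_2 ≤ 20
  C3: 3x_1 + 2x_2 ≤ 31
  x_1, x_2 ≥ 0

max z = 8x_1 + 15x_2

s.t.
  2x_1 + 4x_2 + s1 = 24
  2x_1 + 3x_2 + s2 = 20
  3x_1 + 2x_2 + s3 = 31
  x_1, x_2, s1, s2, s3 ≥ 0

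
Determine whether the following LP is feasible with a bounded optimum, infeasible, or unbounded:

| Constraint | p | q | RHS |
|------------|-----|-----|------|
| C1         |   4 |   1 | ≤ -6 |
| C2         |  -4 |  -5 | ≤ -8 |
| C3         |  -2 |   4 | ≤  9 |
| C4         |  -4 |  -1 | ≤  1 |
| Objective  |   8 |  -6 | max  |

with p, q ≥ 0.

Infeasible (no feasible solution exists)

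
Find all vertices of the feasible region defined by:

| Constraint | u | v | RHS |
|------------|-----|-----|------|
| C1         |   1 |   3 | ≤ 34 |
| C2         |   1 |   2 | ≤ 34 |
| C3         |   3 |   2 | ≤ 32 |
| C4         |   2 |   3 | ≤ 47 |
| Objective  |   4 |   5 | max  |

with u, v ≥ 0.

(0, 0), (10.67, 0), (4, 10), (0, 11.33)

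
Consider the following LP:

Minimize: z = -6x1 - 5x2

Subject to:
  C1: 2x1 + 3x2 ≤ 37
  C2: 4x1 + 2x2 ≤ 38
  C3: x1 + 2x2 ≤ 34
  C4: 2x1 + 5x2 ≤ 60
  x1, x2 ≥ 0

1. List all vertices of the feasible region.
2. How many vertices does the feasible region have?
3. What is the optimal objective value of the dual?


1. (0, 0), (9.5, 0), (5, 9), (1.25, 11.5), (0, 12)
2. 5
3. -75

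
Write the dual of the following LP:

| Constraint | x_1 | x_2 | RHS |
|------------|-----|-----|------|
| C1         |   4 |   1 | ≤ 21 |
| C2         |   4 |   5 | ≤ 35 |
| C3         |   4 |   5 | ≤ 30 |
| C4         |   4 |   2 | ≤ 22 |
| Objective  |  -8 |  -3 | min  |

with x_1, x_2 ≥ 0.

Primal min cᵀx s.t. Ax ≤ b, x ≥ 0  →  Dual max −bᵀy s.t. Aᵀy ≥ −c, y ≥ 0.

Maximize: z = -21y1 - 35y2 - 30y3 - 22y4

Subject to:
  4y1 + 4y2 + 4y3 + 4y4 ≥ 8
  y1 + 5y2 + 5y3 + 2y4 ≥ 3
  y1, y2, y3, y4 ≥ 0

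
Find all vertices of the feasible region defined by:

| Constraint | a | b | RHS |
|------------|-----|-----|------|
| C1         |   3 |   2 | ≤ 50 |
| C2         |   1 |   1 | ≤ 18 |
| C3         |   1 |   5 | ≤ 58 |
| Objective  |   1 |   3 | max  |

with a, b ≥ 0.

(0, 0), (16.67, 0), (14, 4), (8, 10), (0, 11.6)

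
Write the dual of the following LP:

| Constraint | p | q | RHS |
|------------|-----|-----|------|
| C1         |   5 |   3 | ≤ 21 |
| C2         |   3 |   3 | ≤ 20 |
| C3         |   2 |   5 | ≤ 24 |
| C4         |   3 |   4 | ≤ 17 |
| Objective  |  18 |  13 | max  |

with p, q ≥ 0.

Primal max cᵀx s.t. Ax ≤ b, x ≥ 0  →  Dual min bᵀy s.t. Aᵀy ≥ c, y ≥ 0.

Minimize: z = 21y1 + 20y2 + 24y3 + 17y4

Subject to:
  5y1 + 3y2 + 2y3 + 3y4 ≥ 18
  3y1 + 3y2 + 5y3 + 4y4 ≥ 13
  y1, y2, y3, y4 ≥ 0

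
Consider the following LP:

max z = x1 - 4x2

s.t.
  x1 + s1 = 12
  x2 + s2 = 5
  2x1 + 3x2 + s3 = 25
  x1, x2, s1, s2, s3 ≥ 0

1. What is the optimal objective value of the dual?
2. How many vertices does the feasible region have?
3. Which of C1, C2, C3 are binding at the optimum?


1. 12
2. 5
3. C1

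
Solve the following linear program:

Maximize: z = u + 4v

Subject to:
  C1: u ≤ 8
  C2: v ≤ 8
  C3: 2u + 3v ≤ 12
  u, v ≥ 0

Evaluate the objective at each vertex of the feasible region:
  z(0, 0) = 0
  z(6, 0) = 6
  z(0, 4) = 16  ←
The maximum is at u = 0, v = 4.

u = 0, v = 4, z = 16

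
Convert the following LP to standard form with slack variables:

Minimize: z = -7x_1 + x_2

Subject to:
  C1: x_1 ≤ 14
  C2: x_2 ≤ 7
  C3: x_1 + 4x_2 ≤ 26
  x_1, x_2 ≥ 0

min z = -7x_1 + x_2

s.t.
  x_1 + s1 = 14
  x_2 + s2 = 7
  x_1 + 4x_2 + s3 = 26
  x_1, x_2, s1, s2, s3 ≥ 0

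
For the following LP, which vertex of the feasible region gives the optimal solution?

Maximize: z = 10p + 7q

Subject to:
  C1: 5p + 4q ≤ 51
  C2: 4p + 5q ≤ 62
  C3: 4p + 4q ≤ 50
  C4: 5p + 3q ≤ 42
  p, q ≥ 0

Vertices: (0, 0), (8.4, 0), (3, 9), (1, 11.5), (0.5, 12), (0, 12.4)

Evaluate the objective at each vertex of the feasible region:
  z(0, 0) = 0
  z(8.4, 0) = 84
  z(3, 9) = 93  ←
  z(1, 11.5) = 90.5
  z(0.5, 12) = 89
  z(0, 12.4) = 86.8
The maximum is at p = 3, q = 9.

(3, 9)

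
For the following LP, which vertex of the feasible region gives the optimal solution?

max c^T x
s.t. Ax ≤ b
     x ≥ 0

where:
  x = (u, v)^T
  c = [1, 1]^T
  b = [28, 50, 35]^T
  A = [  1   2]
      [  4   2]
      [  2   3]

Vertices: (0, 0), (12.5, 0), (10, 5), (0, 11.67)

Evaluate the objective at each vertex of the feasible region:
  z(0, 0) = 0
  z(12.5, 0) = 12.5
  z(10, 5) = 15  ←
  z(0, 11.67) = 11.67
The maximum is at u = 10, v = 5.

(10, 5)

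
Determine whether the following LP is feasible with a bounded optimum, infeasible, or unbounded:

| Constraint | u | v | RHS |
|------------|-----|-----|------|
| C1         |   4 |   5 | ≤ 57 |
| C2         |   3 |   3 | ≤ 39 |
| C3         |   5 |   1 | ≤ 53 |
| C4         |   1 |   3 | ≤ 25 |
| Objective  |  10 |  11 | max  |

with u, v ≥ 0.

Feasible with a bounded optimal solution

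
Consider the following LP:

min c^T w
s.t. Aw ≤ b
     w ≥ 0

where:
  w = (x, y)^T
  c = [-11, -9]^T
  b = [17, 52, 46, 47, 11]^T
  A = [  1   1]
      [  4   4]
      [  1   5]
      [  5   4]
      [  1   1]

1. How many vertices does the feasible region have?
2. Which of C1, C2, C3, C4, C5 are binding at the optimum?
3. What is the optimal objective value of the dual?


1. 5
2. C4, C5
3. -105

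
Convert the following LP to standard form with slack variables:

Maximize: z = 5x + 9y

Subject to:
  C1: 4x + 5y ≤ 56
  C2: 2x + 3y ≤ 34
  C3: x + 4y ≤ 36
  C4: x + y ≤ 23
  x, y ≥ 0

max z = 5x + 9y

s.t.
  4x + 5y + s1 = 56
  2x + 3y + s2 = 34
  x + 4y + s3 = 36
  x + y + s4 = 23
  x, y, s1, s2, s3, s4 ≥ 0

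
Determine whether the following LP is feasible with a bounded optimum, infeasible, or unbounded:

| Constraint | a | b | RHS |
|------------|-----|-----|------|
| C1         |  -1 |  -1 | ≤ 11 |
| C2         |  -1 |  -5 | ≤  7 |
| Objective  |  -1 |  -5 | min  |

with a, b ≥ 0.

Unbounded (objective can decrease without bound)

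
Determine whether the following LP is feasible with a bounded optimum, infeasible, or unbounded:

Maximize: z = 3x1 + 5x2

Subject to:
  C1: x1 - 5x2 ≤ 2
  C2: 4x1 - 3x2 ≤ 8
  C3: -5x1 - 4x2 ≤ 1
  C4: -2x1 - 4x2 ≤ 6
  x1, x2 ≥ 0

Unbounded (objective can increase without bound)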